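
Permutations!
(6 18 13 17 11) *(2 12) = (2 12)(6 18 13 17 11) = [0, 1, 12, 3, 4, 5, 18, 7, 8, 9, 10, 6, 2, 17, 14, 15, 16, 11, 13]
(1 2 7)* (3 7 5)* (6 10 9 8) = (1 2 5 3 7)(6 10 9 8) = [0, 2, 5, 7, 4, 3, 10, 1, 6, 8, 9]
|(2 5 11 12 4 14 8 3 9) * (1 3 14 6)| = 18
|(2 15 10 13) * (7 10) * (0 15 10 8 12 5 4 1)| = |(0 15 7 8 12 5 4 1)(2 10 13)| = 24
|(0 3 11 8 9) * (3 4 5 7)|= |(0 4 5 7 3 11 8 9)|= 8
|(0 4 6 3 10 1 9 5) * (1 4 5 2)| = |(0 5)(1 9 2)(3 10 4 6)| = 12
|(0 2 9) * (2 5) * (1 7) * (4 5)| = 10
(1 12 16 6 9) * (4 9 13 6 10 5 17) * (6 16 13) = (1 12 13 16 10 5 17 4 9) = [0, 12, 2, 3, 9, 17, 6, 7, 8, 1, 5, 11, 13, 16, 14, 15, 10, 4]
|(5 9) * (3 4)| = |(3 4)(5 9)| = 2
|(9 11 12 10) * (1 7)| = |(1 7)(9 11 12 10)| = 4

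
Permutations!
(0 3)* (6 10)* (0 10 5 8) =(0 3 10 6 5 8) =[3, 1, 2, 10, 4, 8, 5, 7, 0, 9, 6]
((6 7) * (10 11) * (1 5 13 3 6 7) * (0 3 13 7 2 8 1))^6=(13)(1 5 7 2 8)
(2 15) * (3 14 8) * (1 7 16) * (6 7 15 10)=(1 15 2 10 6 7 16)(3 14 8)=[0, 15, 10, 14, 4, 5, 7, 16, 3, 9, 6, 11, 12, 13, 8, 2, 1]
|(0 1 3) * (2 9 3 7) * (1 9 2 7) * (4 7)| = 6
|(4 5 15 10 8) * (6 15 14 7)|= 8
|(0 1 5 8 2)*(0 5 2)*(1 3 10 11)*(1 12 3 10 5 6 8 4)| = |(0 10 11 12 3 5 4 1 2 6 8)| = 11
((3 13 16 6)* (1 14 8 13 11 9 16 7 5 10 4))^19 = (1 13 10 14 7 4 8 5)(3 6 16 9 11)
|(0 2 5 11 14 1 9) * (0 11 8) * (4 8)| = 20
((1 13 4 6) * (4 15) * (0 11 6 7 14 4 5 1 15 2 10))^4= (0 5 10 15 2 6 13 11 1)(4 7 14)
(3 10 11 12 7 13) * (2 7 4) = (2 7 13 3 10 11 12 4) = [0, 1, 7, 10, 2, 5, 6, 13, 8, 9, 11, 12, 4, 3]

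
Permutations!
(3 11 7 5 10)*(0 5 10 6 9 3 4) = (0 5 6 9 3 11 7 10 4) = [5, 1, 2, 11, 0, 6, 9, 10, 8, 3, 4, 7]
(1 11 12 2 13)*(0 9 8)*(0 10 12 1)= [9, 11, 13, 3, 4, 5, 6, 7, 10, 8, 12, 1, 2, 0]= (0 9 8 10 12 2 13)(1 11)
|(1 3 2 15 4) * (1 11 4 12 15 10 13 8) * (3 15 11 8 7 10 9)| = |(1 15 12 11 4 8)(2 9 3)(7 10 13)| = 6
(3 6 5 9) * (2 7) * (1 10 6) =(1 10 6 5 9 3)(2 7) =[0, 10, 7, 1, 4, 9, 5, 2, 8, 3, 6]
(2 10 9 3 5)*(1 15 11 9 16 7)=(1 15 11 9 3 5 2 10 16 7)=[0, 15, 10, 5, 4, 2, 6, 1, 8, 3, 16, 9, 12, 13, 14, 11, 7]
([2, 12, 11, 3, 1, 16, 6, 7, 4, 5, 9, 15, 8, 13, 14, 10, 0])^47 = (0 16 5 9 10 15 11 2)(1 4 8 12)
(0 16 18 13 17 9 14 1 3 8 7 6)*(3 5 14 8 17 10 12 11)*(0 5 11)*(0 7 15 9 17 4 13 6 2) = (0 16 18 6 5 14 1 11 3 4 13 10 12 7 2)(8 15 9) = [16, 11, 0, 4, 13, 14, 5, 2, 15, 8, 12, 3, 7, 10, 1, 9, 18, 17, 6]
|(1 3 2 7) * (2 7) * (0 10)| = 6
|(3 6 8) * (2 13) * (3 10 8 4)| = |(2 13)(3 6 4)(8 10)| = 6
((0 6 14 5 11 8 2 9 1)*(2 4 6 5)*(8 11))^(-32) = (0 6 1 4 9 8 2 5 14)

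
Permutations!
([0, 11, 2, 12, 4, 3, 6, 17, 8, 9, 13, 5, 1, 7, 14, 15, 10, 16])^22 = (1 5 12 11 3)(7 16 13 17 10)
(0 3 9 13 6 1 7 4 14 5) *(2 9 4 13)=[3, 7, 9, 4, 14, 0, 1, 13, 8, 2, 10, 11, 12, 6, 5]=(0 3 4 14 5)(1 7 13 6)(2 9)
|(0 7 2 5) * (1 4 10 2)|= |(0 7 1 4 10 2 5)|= 7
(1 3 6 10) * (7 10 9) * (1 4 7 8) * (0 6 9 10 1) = (0 6 10 4 7 1 3 9 8) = [6, 3, 2, 9, 7, 5, 10, 1, 0, 8, 4]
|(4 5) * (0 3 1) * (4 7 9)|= 12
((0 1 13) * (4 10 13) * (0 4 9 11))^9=((0 1 9 11)(4 10 13))^9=(13)(0 1 9 11)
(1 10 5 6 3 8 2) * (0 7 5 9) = (0 7 5 6 3 8 2 1 10 9) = [7, 10, 1, 8, 4, 6, 3, 5, 2, 0, 9]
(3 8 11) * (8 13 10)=(3 13 10 8 11)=[0, 1, 2, 13, 4, 5, 6, 7, 11, 9, 8, 3, 12, 10]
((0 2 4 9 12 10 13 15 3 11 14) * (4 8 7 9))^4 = (0 9 15)(2 12 3)(7 13 14)(8 10 11) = ((0 2 8 7 9 12 10 13 15 3 11 14))^4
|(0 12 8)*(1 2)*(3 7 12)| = |(0 3 7 12 8)(1 2)| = 10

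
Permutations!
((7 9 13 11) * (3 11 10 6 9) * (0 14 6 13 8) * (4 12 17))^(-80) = (3 11 7)(4 12 17)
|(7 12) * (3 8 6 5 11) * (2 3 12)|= 8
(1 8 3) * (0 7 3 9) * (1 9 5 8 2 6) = (0 7 3 9)(1 2 6)(5 8) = [7, 2, 6, 9, 4, 8, 1, 3, 5, 0]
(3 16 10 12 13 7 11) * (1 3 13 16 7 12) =(1 3 7 11 13 12 16 10) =[0, 3, 2, 7, 4, 5, 6, 11, 8, 9, 1, 13, 16, 12, 14, 15, 10]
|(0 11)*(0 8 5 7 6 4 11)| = |(4 11 8 5 7 6)| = 6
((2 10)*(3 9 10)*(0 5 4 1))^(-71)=(0 5 4 1)(2 3 9 10)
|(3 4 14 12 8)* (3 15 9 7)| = |(3 4 14 12 8 15 9 7)| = 8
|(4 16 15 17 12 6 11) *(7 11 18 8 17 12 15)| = |(4 16 7 11)(6 18 8 17 15 12)| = 12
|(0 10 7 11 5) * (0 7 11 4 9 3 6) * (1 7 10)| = 21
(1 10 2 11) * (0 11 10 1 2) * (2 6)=(0 11 6 2 10)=[11, 1, 10, 3, 4, 5, 2, 7, 8, 9, 0, 6]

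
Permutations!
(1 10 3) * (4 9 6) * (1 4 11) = (1 10 3 4 9 6 11) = [0, 10, 2, 4, 9, 5, 11, 7, 8, 6, 3, 1]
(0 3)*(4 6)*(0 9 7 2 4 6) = [3, 1, 4, 9, 0, 5, 6, 2, 8, 7] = (0 3 9 7 2 4)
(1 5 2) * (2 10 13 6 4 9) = (1 5 10 13 6 4 9 2) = [0, 5, 1, 3, 9, 10, 4, 7, 8, 2, 13, 11, 12, 6]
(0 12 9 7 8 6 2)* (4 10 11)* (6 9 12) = (12)(0 6 2)(4 10 11)(7 8 9) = [6, 1, 0, 3, 10, 5, 2, 8, 9, 7, 11, 4, 12]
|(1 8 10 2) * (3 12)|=|(1 8 10 2)(3 12)|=4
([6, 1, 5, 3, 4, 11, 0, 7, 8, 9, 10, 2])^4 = [0, 1, 5, 3, 4, 11, 6, 7, 8, 9, 10, 2]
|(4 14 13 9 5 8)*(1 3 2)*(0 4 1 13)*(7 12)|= |(0 4 14)(1 3 2 13 9 5 8)(7 12)|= 42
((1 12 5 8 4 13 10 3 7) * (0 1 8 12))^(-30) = (13)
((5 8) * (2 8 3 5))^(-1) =(2 8)(3 5) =((2 8)(3 5))^(-1)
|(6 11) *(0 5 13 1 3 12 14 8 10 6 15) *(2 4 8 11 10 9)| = 36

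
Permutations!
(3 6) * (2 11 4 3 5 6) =(2 11 4 3)(5 6) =[0, 1, 11, 2, 3, 6, 5, 7, 8, 9, 10, 4]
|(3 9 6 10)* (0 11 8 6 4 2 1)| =10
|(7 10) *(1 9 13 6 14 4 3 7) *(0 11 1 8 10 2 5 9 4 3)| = |(0 11 1 4)(2 5 9 13 6 14 3 7)(8 10)| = 8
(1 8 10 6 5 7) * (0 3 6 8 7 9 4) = (0 3 6 5 9 4)(1 7)(8 10) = [3, 7, 2, 6, 0, 9, 5, 1, 10, 4, 8]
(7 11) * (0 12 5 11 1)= [12, 0, 2, 3, 4, 11, 6, 1, 8, 9, 10, 7, 5]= (0 12 5 11 7 1)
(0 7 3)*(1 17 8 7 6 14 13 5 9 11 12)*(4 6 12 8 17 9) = [12, 9, 2, 0, 6, 4, 14, 3, 7, 11, 10, 8, 1, 5, 13, 15, 16, 17] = (17)(0 12 1 9 11 8 7 3)(4 6 14 13 5)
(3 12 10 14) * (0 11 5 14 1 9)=(0 11 5 14 3 12 10 1 9)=[11, 9, 2, 12, 4, 14, 6, 7, 8, 0, 1, 5, 10, 13, 3]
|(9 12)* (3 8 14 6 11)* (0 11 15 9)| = |(0 11 3 8 14 6 15 9 12)| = 9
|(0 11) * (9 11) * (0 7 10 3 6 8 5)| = |(0 9 11 7 10 3 6 8 5)| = 9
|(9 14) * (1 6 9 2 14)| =6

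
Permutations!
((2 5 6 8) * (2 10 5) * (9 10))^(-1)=((5 6 8 9 10))^(-1)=(5 10 9 8 6)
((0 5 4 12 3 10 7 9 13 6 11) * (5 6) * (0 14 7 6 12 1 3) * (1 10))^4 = (4 14 5 11 13 6 9 10 7)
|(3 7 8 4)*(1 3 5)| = 6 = |(1 3 7 8 4 5)|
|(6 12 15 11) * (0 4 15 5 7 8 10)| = |(0 4 15 11 6 12 5 7 8 10)| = 10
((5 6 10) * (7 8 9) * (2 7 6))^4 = ((2 7 8 9 6 10 5))^4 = (2 6 7 10 8 5 9)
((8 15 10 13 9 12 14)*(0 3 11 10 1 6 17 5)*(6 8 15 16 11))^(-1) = (0 5 17 6 3)(1 15 14 12 9 13 10 11 16 8)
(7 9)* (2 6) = [0, 1, 6, 3, 4, 5, 2, 9, 8, 7] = (2 6)(7 9)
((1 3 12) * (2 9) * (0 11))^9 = ((0 11)(1 3 12)(2 9))^9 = (12)(0 11)(2 9)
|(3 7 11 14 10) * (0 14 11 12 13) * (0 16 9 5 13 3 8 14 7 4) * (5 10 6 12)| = |(0 7 5 13 16 9 10 8 14 6 12 3 4)| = 13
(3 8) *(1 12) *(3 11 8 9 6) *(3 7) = (1 12)(3 9 6 7)(8 11) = [0, 12, 2, 9, 4, 5, 7, 3, 11, 6, 10, 8, 1]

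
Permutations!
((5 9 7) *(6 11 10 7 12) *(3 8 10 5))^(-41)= (3 7 10 8)(5 11 6 12 9)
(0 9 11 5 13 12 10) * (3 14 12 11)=[9, 1, 2, 14, 4, 13, 6, 7, 8, 3, 0, 5, 10, 11, 12]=(0 9 3 14 12 10)(5 13 11)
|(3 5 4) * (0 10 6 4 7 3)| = 12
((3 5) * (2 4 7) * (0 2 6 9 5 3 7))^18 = (5 6)(7 9)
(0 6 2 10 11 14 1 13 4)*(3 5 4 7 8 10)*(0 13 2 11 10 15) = (0 6 11 14 1 2 3 5 4 13 7 8 15) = [6, 2, 3, 5, 13, 4, 11, 8, 15, 9, 10, 14, 12, 7, 1, 0]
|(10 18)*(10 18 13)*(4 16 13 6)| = 5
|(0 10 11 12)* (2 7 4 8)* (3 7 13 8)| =12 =|(0 10 11 12)(2 13 8)(3 7 4)|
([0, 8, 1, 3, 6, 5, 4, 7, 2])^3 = [0, 1, 2, 3, 6, 5, 4, 7, 8]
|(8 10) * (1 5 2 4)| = 4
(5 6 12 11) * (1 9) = [0, 9, 2, 3, 4, 6, 12, 7, 8, 1, 10, 5, 11] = (1 9)(5 6 12 11)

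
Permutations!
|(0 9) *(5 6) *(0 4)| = |(0 9 4)(5 6)| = 6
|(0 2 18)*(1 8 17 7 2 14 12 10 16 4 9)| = 13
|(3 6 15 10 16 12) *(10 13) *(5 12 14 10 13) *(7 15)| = 6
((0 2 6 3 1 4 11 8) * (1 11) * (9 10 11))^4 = (0 9)(2 10)(3 8)(6 11)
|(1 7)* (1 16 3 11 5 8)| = |(1 7 16 3 11 5 8)| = 7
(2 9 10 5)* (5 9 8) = (2 8 5)(9 10) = [0, 1, 8, 3, 4, 2, 6, 7, 5, 10, 9]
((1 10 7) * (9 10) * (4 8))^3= (1 7 10 9)(4 8)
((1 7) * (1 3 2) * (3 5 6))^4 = ((1 7 5 6 3 2))^4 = (1 3 5)(2 6 7)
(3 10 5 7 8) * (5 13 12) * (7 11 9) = (3 10 13 12 5 11 9 7 8) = [0, 1, 2, 10, 4, 11, 6, 8, 3, 7, 13, 9, 5, 12]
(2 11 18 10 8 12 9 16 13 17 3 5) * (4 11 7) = [0, 1, 7, 5, 11, 2, 6, 4, 12, 16, 8, 18, 9, 17, 14, 15, 13, 3, 10] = (2 7 4 11 18 10 8 12 9 16 13 17 3 5)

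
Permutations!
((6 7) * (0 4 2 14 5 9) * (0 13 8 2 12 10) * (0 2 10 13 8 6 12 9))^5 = (0 2 9 5 10 4 14 8)(6 7 12 13)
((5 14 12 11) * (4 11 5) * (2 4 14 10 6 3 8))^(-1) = ((2 4 11 14 12 5 10 6 3 8))^(-1) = (2 8 3 6 10 5 12 14 11 4)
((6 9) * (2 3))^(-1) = ((2 3)(6 9))^(-1) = (2 3)(6 9)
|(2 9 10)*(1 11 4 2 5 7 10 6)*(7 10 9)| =|(1 11 4 2 7 9 6)(5 10)| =14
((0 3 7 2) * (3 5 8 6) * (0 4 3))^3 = (0 6 8 5)(2 7 3 4)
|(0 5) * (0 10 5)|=2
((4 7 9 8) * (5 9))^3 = (4 9 7 8 5)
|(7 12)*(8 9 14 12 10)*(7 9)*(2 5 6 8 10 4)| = |(2 5 6 8 7 4)(9 14 12)| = 6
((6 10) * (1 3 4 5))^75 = ((1 3 4 5)(6 10))^75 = (1 5 4 3)(6 10)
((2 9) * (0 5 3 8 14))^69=((0 5 3 8 14)(2 9))^69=(0 14 8 3 5)(2 9)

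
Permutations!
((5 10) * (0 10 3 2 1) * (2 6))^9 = (0 5 6 1 10 3 2)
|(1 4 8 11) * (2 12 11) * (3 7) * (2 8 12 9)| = 4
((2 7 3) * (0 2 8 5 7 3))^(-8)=((0 2 3 8 5 7))^(-8)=(0 5 3)(2 7 8)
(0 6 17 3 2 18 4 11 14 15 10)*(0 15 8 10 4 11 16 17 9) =(0 6 9)(2 18 11 14 8 10 15 4 16 17 3) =[6, 1, 18, 2, 16, 5, 9, 7, 10, 0, 15, 14, 12, 13, 8, 4, 17, 3, 11]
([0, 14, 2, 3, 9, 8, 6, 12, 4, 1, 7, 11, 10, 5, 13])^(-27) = [0, 14, 2, 3, 9, 8, 6, 7, 4, 1, 10, 11, 12, 5, 13]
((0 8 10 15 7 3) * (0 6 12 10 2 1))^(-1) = (0 1 2 8)(3 7 15 10 12 6)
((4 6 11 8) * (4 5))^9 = ((4 6 11 8 5))^9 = (4 5 8 11 6)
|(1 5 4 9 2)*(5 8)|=6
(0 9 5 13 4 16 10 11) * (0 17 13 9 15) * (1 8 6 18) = (0 15)(1 8 6 18)(4 16 10 11 17 13)(5 9) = [15, 8, 2, 3, 16, 9, 18, 7, 6, 5, 11, 17, 12, 4, 14, 0, 10, 13, 1]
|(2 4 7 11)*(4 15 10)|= |(2 15 10 4 7 11)|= 6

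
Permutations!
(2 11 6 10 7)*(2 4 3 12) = (2 11 6 10 7 4 3 12) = [0, 1, 11, 12, 3, 5, 10, 4, 8, 9, 7, 6, 2]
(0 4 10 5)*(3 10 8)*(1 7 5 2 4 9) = (0 9 1 7 5)(2 4 8 3 10) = [9, 7, 4, 10, 8, 0, 6, 5, 3, 1, 2]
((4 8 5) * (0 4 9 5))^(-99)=((0 4 8)(5 9))^(-99)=(5 9)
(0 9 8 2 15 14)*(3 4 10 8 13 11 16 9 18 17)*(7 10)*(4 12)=[18, 1, 15, 12, 7, 5, 6, 10, 2, 13, 8, 16, 4, 11, 0, 14, 9, 3, 17]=(0 18 17 3 12 4 7 10 8 2 15 14)(9 13 11 16)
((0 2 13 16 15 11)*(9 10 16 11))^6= ((0 2 13 11)(9 10 16 15))^6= (0 13)(2 11)(9 16)(10 15)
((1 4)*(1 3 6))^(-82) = ((1 4 3 6))^(-82) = (1 3)(4 6)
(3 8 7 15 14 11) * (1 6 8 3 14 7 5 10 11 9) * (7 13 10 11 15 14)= (1 6 8 5 11 7 14 9)(10 15 13)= [0, 6, 2, 3, 4, 11, 8, 14, 5, 1, 15, 7, 12, 10, 9, 13]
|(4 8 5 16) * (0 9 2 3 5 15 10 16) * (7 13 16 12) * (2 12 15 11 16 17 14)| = |(0 9 12 7 13 17 14 2 3 5)(4 8 11 16)(10 15)| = 20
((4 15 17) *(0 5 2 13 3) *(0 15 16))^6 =(0 17 13)(2 16 15)(3 5 4)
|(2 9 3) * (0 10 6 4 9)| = 7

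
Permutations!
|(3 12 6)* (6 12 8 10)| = |(12)(3 8 10 6)| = 4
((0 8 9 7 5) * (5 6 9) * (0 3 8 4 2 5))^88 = (0 3 2)(4 8 5)(6 9 7)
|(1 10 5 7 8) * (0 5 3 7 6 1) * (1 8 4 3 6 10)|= |(0 5 10 6 8)(3 7 4)|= 15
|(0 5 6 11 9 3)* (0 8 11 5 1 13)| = 12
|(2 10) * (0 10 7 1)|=5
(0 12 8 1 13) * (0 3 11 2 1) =(0 12 8)(1 13 3 11 2) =[12, 13, 1, 11, 4, 5, 6, 7, 0, 9, 10, 2, 8, 3]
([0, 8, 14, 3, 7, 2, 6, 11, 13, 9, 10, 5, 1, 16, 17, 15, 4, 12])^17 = (1 7 17 16 2 8 11 12 4 14 13 5)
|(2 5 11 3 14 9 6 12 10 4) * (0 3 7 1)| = 13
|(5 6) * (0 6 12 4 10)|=6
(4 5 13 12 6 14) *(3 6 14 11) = (3 6 11)(4 5 13 12 14) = [0, 1, 2, 6, 5, 13, 11, 7, 8, 9, 10, 3, 14, 12, 4]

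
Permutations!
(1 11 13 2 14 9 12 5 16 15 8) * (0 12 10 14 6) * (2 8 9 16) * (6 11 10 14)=[12, 10, 11, 3, 4, 2, 0, 7, 1, 14, 6, 13, 5, 8, 16, 9, 15]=(0 12 5 2 11 13 8 1 10 6)(9 14 16 15)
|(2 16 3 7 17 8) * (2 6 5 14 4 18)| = 11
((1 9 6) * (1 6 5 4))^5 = (1 9 5 4)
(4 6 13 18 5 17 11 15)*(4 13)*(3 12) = [0, 1, 2, 12, 6, 17, 4, 7, 8, 9, 10, 15, 3, 18, 14, 13, 16, 11, 5] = (3 12)(4 6)(5 17 11 15 13 18)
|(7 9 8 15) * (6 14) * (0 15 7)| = 6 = |(0 15)(6 14)(7 9 8)|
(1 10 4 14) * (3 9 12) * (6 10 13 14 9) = (1 13 14)(3 6 10 4 9 12) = [0, 13, 2, 6, 9, 5, 10, 7, 8, 12, 4, 11, 3, 14, 1]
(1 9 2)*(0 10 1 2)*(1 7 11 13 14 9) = (0 10 7 11 13 14 9) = [10, 1, 2, 3, 4, 5, 6, 11, 8, 0, 7, 13, 12, 14, 9]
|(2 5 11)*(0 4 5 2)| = |(0 4 5 11)| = 4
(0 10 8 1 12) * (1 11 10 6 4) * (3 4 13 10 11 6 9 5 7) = (0 9 5 7 3 4 1 12)(6 13 10 8) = [9, 12, 2, 4, 1, 7, 13, 3, 6, 5, 8, 11, 0, 10]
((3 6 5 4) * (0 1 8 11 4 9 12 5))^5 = (0 3 11 1 6 4 8)(5 12 9)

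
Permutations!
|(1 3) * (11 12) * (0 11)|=|(0 11 12)(1 3)|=6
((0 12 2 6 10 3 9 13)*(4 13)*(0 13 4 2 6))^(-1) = (13)(0 2 9 3 10 6 12)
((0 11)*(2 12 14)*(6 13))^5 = (0 11)(2 14 12)(6 13)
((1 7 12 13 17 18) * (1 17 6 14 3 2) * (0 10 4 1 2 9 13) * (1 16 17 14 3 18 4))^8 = ((0 10 1 7 12)(3 9 13 6)(4 16 17)(14 18))^8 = (18)(0 7 10 12 1)(4 17 16)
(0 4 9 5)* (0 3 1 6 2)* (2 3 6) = (0 4 9 5 6 3 1 2) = [4, 2, 0, 1, 9, 6, 3, 7, 8, 5]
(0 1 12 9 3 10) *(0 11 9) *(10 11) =(0 1 12)(3 11 9) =[1, 12, 2, 11, 4, 5, 6, 7, 8, 3, 10, 9, 0]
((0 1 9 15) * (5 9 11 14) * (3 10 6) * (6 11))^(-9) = ((0 1 6 3 10 11 14 5 9 15))^(-9) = (0 1 6 3 10 11 14 5 9 15)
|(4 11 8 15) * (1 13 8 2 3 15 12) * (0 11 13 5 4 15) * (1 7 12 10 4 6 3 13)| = |(15)(0 11 2 13 8 10 4 1 5 6 3)(7 12)| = 22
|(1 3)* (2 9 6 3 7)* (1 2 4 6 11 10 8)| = |(1 7 4 6 3 2 9 11 10 8)| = 10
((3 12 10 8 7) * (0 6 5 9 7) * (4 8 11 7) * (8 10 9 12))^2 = (0 5 9 10 7 8 6 12 4 11 3)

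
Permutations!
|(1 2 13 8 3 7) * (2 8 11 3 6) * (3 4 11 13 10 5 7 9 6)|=|(13)(1 8 3 9 6 2 10 5 7)(4 11)|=18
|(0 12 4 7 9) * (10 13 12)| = 7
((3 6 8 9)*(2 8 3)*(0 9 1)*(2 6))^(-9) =(0 8 3 9 1 2 6)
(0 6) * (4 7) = (0 6)(4 7) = [6, 1, 2, 3, 7, 5, 0, 4]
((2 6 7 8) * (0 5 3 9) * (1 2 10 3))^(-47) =(0 2 8 9 1 7 3 5 6 10)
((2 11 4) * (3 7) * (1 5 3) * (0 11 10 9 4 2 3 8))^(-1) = (0 8 5 1 7 3 4 9 10 2 11)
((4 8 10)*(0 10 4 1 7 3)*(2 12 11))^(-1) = ((0 10 1 7 3)(2 12 11)(4 8))^(-1) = (0 3 7 1 10)(2 11 12)(4 8)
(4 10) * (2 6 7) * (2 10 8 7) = (2 6)(4 8 7 10) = [0, 1, 6, 3, 8, 5, 2, 10, 7, 9, 4]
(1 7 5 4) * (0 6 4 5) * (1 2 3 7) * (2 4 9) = (0 6 9 2 3 7) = [6, 1, 3, 7, 4, 5, 9, 0, 8, 2]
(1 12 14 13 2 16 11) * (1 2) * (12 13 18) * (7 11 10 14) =(1 13)(2 16 10 14 18 12 7 11) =[0, 13, 16, 3, 4, 5, 6, 11, 8, 9, 14, 2, 7, 1, 18, 15, 10, 17, 12]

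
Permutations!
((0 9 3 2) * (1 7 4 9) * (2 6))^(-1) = (0 2 6 3 9 4 7 1)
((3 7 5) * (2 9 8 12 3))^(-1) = (2 5 7 3 12 8 9)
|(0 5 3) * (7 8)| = |(0 5 3)(7 8)| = 6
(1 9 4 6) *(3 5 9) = (1 3 5 9 4 6) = [0, 3, 2, 5, 6, 9, 1, 7, 8, 4]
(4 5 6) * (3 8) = (3 8)(4 5 6) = [0, 1, 2, 8, 5, 6, 4, 7, 3]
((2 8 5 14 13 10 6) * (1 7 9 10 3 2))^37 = (1 9 6 7 10)(2 8 5 14 13 3)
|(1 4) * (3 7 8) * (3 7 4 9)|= |(1 9 3 4)(7 8)|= 4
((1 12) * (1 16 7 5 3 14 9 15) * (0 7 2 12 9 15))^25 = (0 7 5 3 14 15 1 9)(2 12 16)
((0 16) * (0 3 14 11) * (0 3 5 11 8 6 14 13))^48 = ((0 16 5 11 3 13)(6 14 8))^48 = (16)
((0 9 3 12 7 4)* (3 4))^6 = (12)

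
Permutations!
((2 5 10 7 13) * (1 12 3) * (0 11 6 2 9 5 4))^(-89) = ((0 11 6 2 4)(1 12 3)(5 10 7 13 9))^(-89) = (0 11 6 2 4)(1 12 3)(5 10 7 13 9)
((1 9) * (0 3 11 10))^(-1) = (0 10 11 3)(1 9)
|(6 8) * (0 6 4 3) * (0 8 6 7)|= 6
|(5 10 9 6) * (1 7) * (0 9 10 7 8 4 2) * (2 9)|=|(10)(0 2)(1 8 4 9 6 5 7)|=14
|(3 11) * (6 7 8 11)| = |(3 6 7 8 11)| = 5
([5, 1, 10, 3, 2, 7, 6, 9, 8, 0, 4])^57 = (10)(0 5 7 9)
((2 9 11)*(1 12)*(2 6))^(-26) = ((1 12)(2 9 11 6))^(-26) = (12)(2 11)(6 9)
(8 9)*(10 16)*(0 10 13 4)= [10, 1, 2, 3, 0, 5, 6, 7, 9, 8, 16, 11, 12, 4, 14, 15, 13]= (0 10 16 13 4)(8 9)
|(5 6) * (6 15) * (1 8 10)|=3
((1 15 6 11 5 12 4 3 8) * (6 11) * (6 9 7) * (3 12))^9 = ((1 15 11 5 3 8)(4 12)(6 9 7))^9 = (1 5)(3 15)(4 12)(8 11)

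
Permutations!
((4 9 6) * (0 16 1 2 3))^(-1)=((0 16 1 2 3)(4 9 6))^(-1)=(0 3 2 1 16)(4 6 9)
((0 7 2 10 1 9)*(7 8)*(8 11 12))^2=(0 12 7 10 9 11 8 2 1)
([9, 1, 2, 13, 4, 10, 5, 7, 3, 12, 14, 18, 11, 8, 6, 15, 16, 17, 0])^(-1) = (0 18 11 12 9)(3 8 13)(5 6 14 10)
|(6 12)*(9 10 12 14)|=5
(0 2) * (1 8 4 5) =[2, 8, 0, 3, 5, 1, 6, 7, 4] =(0 2)(1 8 4 5)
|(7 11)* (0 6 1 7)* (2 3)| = |(0 6 1 7 11)(2 3)| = 10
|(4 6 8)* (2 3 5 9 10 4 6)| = 6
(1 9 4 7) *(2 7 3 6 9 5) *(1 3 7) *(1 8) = (1 5 2 8)(3 6 9 4 7) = [0, 5, 8, 6, 7, 2, 9, 3, 1, 4]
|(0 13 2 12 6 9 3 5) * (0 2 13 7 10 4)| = 12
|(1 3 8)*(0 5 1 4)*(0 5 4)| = 6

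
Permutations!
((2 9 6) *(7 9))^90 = (2 9)(6 7)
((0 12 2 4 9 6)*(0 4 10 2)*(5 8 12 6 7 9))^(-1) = (0 12 8 5 4 6)(2 10)(7 9)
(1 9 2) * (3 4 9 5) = [0, 5, 1, 4, 9, 3, 6, 7, 8, 2] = (1 5 3 4 9 2)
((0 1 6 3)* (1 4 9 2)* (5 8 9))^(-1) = (0 3 6 1 2 9 8 5 4)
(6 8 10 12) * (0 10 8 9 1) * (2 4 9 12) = (0 10 2 4 9 1)(6 12) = [10, 0, 4, 3, 9, 5, 12, 7, 8, 1, 2, 11, 6]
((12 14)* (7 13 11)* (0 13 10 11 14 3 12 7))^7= (0 13 14 7 10 11)(3 12)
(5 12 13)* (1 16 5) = (1 16 5 12 13) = [0, 16, 2, 3, 4, 12, 6, 7, 8, 9, 10, 11, 13, 1, 14, 15, 5]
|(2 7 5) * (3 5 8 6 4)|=|(2 7 8 6 4 3 5)|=7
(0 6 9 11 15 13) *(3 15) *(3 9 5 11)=(0 6 5 11 9 3 15 13)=[6, 1, 2, 15, 4, 11, 5, 7, 8, 3, 10, 9, 12, 0, 14, 13]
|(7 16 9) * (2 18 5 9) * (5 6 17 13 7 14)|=|(2 18 6 17 13 7 16)(5 9 14)|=21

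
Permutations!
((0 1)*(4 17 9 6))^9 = (0 1)(4 17 9 6)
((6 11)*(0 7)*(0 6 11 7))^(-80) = ((11)(6 7))^(-80) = (11)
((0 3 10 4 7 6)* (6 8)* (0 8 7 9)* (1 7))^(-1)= ((0 3 10 4 9)(1 7)(6 8))^(-1)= (0 9 4 10 3)(1 7)(6 8)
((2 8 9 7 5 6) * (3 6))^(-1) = (2 6 3 5 7 9 8)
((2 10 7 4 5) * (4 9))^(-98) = (2 4 7)(5 9 10)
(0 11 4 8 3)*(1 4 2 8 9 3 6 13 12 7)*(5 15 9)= (0 11 2 8 6 13 12 7 1 4 5 15 9 3)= [11, 4, 8, 0, 5, 15, 13, 1, 6, 3, 10, 2, 7, 12, 14, 9]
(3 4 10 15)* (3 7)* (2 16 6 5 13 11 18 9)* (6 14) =(2 16 14 6 5 13 11 18 9)(3 4 10 15 7) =[0, 1, 16, 4, 10, 13, 5, 3, 8, 2, 15, 18, 12, 11, 6, 7, 14, 17, 9]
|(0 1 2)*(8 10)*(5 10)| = 3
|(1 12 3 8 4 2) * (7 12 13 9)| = |(1 13 9 7 12 3 8 4 2)| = 9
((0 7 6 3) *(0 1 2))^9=(0 3)(1 7)(2 6)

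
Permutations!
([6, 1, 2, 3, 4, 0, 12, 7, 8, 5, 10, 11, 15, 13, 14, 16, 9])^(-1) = (0 5 9 16 15 12 6)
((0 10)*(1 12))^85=(0 10)(1 12)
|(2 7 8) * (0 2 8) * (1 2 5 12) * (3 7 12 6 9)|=|(0 5 6 9 3 7)(1 2 12)|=6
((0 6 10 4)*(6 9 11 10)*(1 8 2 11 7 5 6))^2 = ((0 9 7 5 6 1 8 2 11 10 4))^2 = (0 7 6 8 11 4 9 5 1 2 10)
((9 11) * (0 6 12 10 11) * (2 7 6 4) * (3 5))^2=((0 4 2 7 6 12 10 11 9)(3 5))^2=(0 2 6 10 9 4 7 12 11)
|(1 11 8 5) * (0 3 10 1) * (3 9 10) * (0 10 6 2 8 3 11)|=|(0 9 6 2 8 5 10 1)(3 11)|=8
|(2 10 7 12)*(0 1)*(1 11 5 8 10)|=9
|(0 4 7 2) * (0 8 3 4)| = 5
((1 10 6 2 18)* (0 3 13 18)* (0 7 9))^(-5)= ((0 3 13 18 1 10 6 2 7 9))^(-5)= (0 10)(1 9)(2 13)(3 6)(7 18)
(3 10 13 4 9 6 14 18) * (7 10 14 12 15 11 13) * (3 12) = [0, 1, 2, 14, 9, 5, 3, 10, 8, 6, 7, 13, 15, 4, 18, 11, 16, 17, 12] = (3 14 18 12 15 11 13 4 9 6)(7 10)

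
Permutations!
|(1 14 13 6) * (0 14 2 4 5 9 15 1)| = |(0 14 13 6)(1 2 4 5 9 15)| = 12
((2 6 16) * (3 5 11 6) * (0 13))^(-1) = (0 13)(2 16 6 11 5 3)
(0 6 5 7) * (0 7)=(7)(0 6 5)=[6, 1, 2, 3, 4, 0, 5, 7]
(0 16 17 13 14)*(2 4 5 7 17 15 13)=[16, 1, 4, 3, 5, 7, 6, 17, 8, 9, 10, 11, 12, 14, 0, 13, 15, 2]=(0 16 15 13 14)(2 4 5 7 17)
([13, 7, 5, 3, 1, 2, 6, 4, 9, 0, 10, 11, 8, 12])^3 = (0 8 13 9 12)(2 5)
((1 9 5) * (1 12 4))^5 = ((1 9 5 12 4))^5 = (12)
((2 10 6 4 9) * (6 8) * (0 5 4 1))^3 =(0 9 8)(1 4 10)(2 6 5)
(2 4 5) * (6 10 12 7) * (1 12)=[0, 12, 4, 3, 5, 2, 10, 6, 8, 9, 1, 11, 7]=(1 12 7 6 10)(2 4 5)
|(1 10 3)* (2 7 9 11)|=|(1 10 3)(2 7 9 11)|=12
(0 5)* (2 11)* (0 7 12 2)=(0 5 7 12 2 11)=[5, 1, 11, 3, 4, 7, 6, 12, 8, 9, 10, 0, 2]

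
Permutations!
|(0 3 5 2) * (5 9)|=5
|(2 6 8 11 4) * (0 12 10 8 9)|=9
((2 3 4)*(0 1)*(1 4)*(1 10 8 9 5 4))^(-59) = (0 1)(2 9 3 5 10 4 8)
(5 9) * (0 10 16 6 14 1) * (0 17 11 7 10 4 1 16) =(0 4 1 17 11 7 10)(5 9)(6 14 16) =[4, 17, 2, 3, 1, 9, 14, 10, 8, 5, 0, 7, 12, 13, 16, 15, 6, 11]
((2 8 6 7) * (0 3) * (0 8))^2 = (0 8 7)(2 3 6)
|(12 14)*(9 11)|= |(9 11)(12 14)|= 2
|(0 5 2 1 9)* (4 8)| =10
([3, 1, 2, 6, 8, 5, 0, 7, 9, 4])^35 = (0 6 3)(4 9 8)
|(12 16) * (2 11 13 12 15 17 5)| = 8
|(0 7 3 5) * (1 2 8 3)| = 7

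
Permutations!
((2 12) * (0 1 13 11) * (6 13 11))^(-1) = (0 11 1)(2 12)(6 13)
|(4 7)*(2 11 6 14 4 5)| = |(2 11 6 14 4 7 5)| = 7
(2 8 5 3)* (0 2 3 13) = (0 2 8 5 13) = [2, 1, 8, 3, 4, 13, 6, 7, 5, 9, 10, 11, 12, 0]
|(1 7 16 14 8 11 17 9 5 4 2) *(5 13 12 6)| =14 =|(1 7 16 14 8 11 17 9 13 12 6 5 4 2)|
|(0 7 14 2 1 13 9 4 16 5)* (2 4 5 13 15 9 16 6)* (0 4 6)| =|(0 7 14 6 2 1 15 9 5 4)(13 16)| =10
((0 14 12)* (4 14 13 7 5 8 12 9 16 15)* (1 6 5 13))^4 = ((0 1 6 5 8 12)(4 14 9 16 15)(7 13))^4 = (0 8 6)(1 12 5)(4 15 16 9 14)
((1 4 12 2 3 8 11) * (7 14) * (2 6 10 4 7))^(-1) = (1 11 8 3 2 14 7)(4 10 6 12) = ((1 7 14 2 3 8 11)(4 12 6 10))^(-1)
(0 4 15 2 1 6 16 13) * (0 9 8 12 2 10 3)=[4, 6, 1, 0, 15, 5, 16, 7, 12, 8, 3, 11, 2, 9, 14, 10, 13]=(0 4 15 10 3)(1 6 16 13 9 8 12 2)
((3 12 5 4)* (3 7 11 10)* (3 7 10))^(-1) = (3 11 7 10 4 5 12)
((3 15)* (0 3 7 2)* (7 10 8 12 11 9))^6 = (0 11 15 7 8)(2 12 3 9 10) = ((0 3 15 10 8 12 11 9 7 2))^6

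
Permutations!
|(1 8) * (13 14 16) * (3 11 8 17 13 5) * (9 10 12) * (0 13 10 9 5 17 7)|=|(0 13 14 16 17 10 12 5 3 11 8 1 7)|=13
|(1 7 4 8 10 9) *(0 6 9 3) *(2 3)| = 10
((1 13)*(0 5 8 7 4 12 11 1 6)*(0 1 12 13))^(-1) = ((0 5 8 7 4 13 6 1)(11 12))^(-1) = (0 1 6 13 4 7 8 5)(11 12)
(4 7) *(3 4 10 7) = (3 4)(7 10) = [0, 1, 2, 4, 3, 5, 6, 10, 8, 9, 7]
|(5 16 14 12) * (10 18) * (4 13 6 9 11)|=|(4 13 6 9 11)(5 16 14 12)(10 18)|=20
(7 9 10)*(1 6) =(1 6)(7 9 10) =[0, 6, 2, 3, 4, 5, 1, 9, 8, 10, 7]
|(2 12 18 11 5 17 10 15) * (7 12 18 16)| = |(2 18 11 5 17 10 15)(7 12 16)| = 21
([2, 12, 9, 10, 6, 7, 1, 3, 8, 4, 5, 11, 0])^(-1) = [12, 6, 0, 7, 9, 10, 4, 5, 8, 2, 3, 11, 1]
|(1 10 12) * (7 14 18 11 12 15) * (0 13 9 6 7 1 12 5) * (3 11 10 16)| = 14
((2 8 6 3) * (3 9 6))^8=(9)(2 3 8)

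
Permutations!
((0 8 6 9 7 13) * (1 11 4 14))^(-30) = ((0 8 6 9 7 13)(1 11 4 14))^(-30) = (1 4)(11 14)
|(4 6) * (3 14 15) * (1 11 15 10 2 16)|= 8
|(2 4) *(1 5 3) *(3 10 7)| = |(1 5 10 7 3)(2 4)| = 10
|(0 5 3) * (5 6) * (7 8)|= 4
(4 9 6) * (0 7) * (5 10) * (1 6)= (0 7)(1 6 4 9)(5 10)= [7, 6, 2, 3, 9, 10, 4, 0, 8, 1, 5]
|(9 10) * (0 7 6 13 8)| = |(0 7 6 13 8)(9 10)| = 10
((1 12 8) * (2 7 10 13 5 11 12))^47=(1 7 13 11 8 2 10 5 12)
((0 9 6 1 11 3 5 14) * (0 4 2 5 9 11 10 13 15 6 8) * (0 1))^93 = ((0 11 3 9 8 1 10 13 15 6)(2 5 14 4))^93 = (0 9 10 6 3 1 15 11 8 13)(2 5 14 4)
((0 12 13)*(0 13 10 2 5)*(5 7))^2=(13)(0 10 7)(2 5 12)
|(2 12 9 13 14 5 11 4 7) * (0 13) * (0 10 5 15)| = 8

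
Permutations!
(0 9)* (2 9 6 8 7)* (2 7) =[6, 1, 9, 3, 4, 5, 8, 7, 2, 0] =(0 6 8 2 9)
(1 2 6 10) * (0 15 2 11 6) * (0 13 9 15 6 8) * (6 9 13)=(0 9 15 2 6 10 1 11 8)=[9, 11, 6, 3, 4, 5, 10, 7, 0, 15, 1, 8, 12, 13, 14, 2]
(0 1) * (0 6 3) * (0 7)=[1, 6, 2, 7, 4, 5, 3, 0]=(0 1 6 3 7)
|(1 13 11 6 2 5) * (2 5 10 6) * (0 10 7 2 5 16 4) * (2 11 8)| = |(0 10 6 16 4)(1 13 8 2 7 11 5)| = 35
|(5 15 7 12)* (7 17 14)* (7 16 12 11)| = |(5 15 17 14 16 12)(7 11)| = 6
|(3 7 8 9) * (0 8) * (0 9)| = |(0 8)(3 7 9)| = 6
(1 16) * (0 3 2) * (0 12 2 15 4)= (0 3 15 4)(1 16)(2 12)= [3, 16, 12, 15, 0, 5, 6, 7, 8, 9, 10, 11, 2, 13, 14, 4, 1]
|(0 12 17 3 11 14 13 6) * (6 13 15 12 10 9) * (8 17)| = |(0 10 9 6)(3 11 14 15 12 8 17)| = 28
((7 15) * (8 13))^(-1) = ((7 15)(8 13))^(-1) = (7 15)(8 13)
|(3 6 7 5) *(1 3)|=|(1 3 6 7 5)|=5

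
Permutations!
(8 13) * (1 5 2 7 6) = [0, 5, 7, 3, 4, 2, 1, 6, 13, 9, 10, 11, 12, 8] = (1 5 2 7 6)(8 13)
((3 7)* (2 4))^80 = (7)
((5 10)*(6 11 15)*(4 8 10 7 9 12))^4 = (4 7 8 9 10 12 5)(6 11 15)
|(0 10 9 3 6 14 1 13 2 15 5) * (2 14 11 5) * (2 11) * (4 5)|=|(0 10 9 3 6 2 15 11 4 5)(1 13 14)|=30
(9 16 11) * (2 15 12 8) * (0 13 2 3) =(0 13 2 15 12 8 3)(9 16 11) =[13, 1, 15, 0, 4, 5, 6, 7, 3, 16, 10, 9, 8, 2, 14, 12, 11]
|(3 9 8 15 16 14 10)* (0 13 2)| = 21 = |(0 13 2)(3 9 8 15 16 14 10)|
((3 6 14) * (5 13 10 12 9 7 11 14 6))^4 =((3 5 13 10 12 9 7 11 14))^4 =(3 12 14 10 11 13 7 5 9)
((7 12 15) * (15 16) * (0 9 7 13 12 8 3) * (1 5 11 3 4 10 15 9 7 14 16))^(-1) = (0 3 11 5 1 12 13 15 10 4 8 7)(9 16 14)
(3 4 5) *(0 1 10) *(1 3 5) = (0 3 4 1 10) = [3, 10, 2, 4, 1, 5, 6, 7, 8, 9, 0]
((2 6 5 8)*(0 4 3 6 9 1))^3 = (0 6 2)(1 3 8)(4 5 9)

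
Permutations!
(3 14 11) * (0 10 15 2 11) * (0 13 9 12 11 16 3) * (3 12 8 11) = (0 10 15 2 16 12 3 14 13 9 8 11) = [10, 1, 16, 14, 4, 5, 6, 7, 11, 8, 15, 0, 3, 9, 13, 2, 12]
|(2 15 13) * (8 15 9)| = |(2 9 8 15 13)| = 5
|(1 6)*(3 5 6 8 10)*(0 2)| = 6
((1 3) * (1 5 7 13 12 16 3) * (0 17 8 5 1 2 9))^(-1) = (0 9 2 1 3 16 12 13 7 5 8 17)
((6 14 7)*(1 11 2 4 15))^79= ((1 11 2 4 15)(6 14 7))^79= (1 15 4 2 11)(6 14 7)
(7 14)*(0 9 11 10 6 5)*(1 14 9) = [1, 14, 2, 3, 4, 0, 5, 9, 8, 11, 6, 10, 12, 13, 7] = (0 1 14 7 9 11 10 6 5)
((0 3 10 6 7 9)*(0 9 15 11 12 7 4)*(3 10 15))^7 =((0 10 6 4)(3 15 11 12 7))^7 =(0 4 6 10)(3 11 7 15 12)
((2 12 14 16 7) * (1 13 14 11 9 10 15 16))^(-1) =(1 14 13)(2 7 16 15 10 9 11 12)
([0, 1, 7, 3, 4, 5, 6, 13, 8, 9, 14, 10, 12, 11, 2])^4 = [0, 1, 10, 3, 4, 5, 6, 14, 8, 9, 13, 7, 12, 2, 11]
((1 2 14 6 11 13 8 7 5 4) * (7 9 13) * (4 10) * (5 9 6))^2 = (1 14 10)(2 5 4)(6 7 13)(8 11 9)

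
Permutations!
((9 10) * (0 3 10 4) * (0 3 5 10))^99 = (0 9)(3 10)(4 5)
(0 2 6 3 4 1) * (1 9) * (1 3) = (0 2 6 1)(3 4 9) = [2, 0, 6, 4, 9, 5, 1, 7, 8, 3]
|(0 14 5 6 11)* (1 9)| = |(0 14 5 6 11)(1 9)| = 10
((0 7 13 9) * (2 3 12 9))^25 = (0 3 7 12 13 9 2)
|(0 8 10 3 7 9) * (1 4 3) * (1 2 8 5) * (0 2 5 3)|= |(0 3 7 9 2 8 10 5 1 4)|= 10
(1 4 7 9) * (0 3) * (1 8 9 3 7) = (0 7 3)(1 4)(8 9) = [7, 4, 2, 0, 1, 5, 6, 3, 9, 8]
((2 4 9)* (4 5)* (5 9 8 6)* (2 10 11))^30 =((2 9 10 11)(4 8 6 5))^30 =(2 10)(4 6)(5 8)(9 11)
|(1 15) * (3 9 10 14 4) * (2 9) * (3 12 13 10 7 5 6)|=30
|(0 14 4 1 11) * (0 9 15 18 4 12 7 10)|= |(0 14 12 7 10)(1 11 9 15 18 4)|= 30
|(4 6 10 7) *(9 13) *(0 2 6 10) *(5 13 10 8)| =21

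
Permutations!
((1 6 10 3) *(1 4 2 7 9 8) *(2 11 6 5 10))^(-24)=((1 5 10 3 4 11 6 2 7 9 8))^(-24)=(1 9 2 11 3 5 8 7 6 4 10)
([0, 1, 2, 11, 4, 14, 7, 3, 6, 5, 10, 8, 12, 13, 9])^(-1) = (3 7 6 8 11)(5 9 14)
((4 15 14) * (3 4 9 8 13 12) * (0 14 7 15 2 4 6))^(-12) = (15)(0 13)(3 9)(6 8)(12 14)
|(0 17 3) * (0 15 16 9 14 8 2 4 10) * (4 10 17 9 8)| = 11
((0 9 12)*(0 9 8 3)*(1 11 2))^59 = ((0 8 3)(1 11 2)(9 12))^59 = (0 3 8)(1 2 11)(9 12)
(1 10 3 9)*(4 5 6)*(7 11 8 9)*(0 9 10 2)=(0 9 1 2)(3 7 11 8 10)(4 5 6)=[9, 2, 0, 7, 5, 6, 4, 11, 10, 1, 3, 8]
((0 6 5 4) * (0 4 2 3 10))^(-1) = (0 10 3 2 5 6) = ((0 6 5 2 3 10))^(-1)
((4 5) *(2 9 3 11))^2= (2 3)(9 11)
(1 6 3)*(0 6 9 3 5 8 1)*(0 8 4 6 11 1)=[11, 9, 2, 8, 6, 4, 5, 7, 0, 3, 10, 1]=(0 11 1 9 3 8)(4 6 5)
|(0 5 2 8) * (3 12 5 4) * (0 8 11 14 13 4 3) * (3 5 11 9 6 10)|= 12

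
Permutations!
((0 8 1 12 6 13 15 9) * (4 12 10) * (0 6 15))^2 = (0 1 4 15 6)(8 10 12 9 13)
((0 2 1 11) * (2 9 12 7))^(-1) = (0 11 1 2 7 12 9)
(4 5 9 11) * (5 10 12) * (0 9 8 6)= (0 9 11 4 10 12 5 8 6)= [9, 1, 2, 3, 10, 8, 0, 7, 6, 11, 12, 4, 5]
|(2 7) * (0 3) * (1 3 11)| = |(0 11 1 3)(2 7)| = 4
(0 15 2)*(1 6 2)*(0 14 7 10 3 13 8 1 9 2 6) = (0 15 9 2 14 7 10 3 13 8 1) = [15, 0, 14, 13, 4, 5, 6, 10, 1, 2, 3, 11, 12, 8, 7, 9]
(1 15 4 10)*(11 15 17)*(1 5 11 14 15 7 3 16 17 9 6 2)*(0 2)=(0 2 1 9 6)(3 16 17 14 15 4 10 5 11 7)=[2, 9, 1, 16, 10, 11, 0, 3, 8, 6, 5, 7, 12, 13, 15, 4, 17, 14]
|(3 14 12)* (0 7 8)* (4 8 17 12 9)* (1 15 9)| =|(0 7 17 12 3 14 1 15 9 4 8)| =11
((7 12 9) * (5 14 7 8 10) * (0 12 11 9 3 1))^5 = ((0 12 3 1)(5 14 7 11 9 8 10))^5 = (0 12 3 1)(5 8 11 14 10 9 7)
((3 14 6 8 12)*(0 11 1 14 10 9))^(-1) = (0 9 10 3 12 8 6 14 1 11) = ((0 11 1 14 6 8 12 3 10 9))^(-1)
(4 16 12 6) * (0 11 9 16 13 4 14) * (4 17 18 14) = [11, 1, 2, 3, 13, 5, 4, 7, 8, 16, 10, 9, 6, 17, 0, 15, 12, 18, 14] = (0 11 9 16 12 6 4 13 17 18 14)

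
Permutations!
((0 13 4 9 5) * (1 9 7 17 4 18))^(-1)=(0 5 9 1 18 13)(4 17 7)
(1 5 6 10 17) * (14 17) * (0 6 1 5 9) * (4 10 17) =[6, 9, 2, 3, 10, 1, 17, 7, 8, 0, 14, 11, 12, 13, 4, 15, 16, 5] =(0 6 17 5 1 9)(4 10 14)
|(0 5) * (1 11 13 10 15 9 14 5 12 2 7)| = |(0 12 2 7 1 11 13 10 15 9 14 5)| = 12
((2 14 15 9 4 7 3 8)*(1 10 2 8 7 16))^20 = (1 15)(2 4)(9 10)(14 16)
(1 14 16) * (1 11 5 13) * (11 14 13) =[0, 13, 2, 3, 4, 11, 6, 7, 8, 9, 10, 5, 12, 1, 16, 15, 14] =(1 13)(5 11)(14 16)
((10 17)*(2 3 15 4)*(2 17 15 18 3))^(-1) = (3 18)(4 15 10 17)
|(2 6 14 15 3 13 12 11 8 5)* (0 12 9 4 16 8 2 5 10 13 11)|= |(0 12)(2 6 14 15 3 11)(4 16 8 10 13 9)|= 6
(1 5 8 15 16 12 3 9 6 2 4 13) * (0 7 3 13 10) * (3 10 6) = (0 7 10)(1 5 8 15 16 12 13)(2 4 6)(3 9) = [7, 5, 4, 9, 6, 8, 2, 10, 15, 3, 0, 11, 13, 1, 14, 16, 12]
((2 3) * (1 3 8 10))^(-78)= (1 2 10 3 8)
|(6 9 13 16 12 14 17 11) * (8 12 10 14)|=8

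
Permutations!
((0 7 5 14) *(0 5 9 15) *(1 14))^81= ((0 7 9 15)(1 14 5))^81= (0 7 9 15)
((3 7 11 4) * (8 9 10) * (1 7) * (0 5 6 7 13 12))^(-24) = (0 3 6 13 11)(1 7 12 4 5)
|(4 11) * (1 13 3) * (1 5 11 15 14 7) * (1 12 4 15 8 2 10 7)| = 42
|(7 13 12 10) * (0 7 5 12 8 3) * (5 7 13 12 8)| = 15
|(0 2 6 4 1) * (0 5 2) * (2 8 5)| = 4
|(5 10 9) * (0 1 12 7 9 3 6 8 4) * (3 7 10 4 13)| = 8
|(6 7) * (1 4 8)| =|(1 4 8)(6 7)| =6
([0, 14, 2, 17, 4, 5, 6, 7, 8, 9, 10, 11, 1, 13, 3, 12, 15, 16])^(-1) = (1 12 15 16 17 3 14)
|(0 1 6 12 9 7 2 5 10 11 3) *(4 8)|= |(0 1 6 12 9 7 2 5 10 11 3)(4 8)|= 22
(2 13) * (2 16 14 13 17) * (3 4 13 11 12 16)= [0, 1, 17, 4, 13, 5, 6, 7, 8, 9, 10, 12, 16, 3, 11, 15, 14, 2]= (2 17)(3 4 13)(11 12 16 14)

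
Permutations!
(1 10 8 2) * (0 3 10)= (0 3 10 8 2 1)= [3, 0, 1, 10, 4, 5, 6, 7, 2, 9, 8]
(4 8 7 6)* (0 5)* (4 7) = [5, 1, 2, 3, 8, 0, 7, 6, 4] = (0 5)(4 8)(6 7)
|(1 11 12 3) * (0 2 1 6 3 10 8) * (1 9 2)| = 6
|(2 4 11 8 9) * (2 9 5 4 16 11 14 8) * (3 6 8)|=|(2 16 11)(3 6 8 5 4 14)|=6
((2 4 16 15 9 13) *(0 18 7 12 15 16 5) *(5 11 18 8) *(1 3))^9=(18)(1 3)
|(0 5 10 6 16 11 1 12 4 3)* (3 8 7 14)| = |(0 5 10 6 16 11 1 12 4 8 7 14 3)| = 13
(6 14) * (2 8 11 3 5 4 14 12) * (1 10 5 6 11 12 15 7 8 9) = (1 10 5 4 14 11 3 6 15 7 8 12 2 9) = [0, 10, 9, 6, 14, 4, 15, 8, 12, 1, 5, 3, 2, 13, 11, 7]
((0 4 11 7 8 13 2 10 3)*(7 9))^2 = (0 11 7 13 10)(2 3 4 9 8)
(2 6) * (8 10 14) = (2 6)(8 10 14) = [0, 1, 6, 3, 4, 5, 2, 7, 10, 9, 14, 11, 12, 13, 8]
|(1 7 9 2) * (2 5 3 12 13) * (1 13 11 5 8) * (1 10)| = 20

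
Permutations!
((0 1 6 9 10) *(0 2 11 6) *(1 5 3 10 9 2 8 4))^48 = (11)(0 1 4 8 10 3 5)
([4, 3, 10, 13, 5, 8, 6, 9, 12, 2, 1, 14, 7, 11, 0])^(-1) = (0 14 11 13 3 1 10 2 9 7 12 8 5 4)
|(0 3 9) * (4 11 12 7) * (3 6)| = |(0 6 3 9)(4 11 12 7)| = 4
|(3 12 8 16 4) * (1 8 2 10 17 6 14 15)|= 12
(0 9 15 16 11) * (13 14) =(0 9 15 16 11)(13 14) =[9, 1, 2, 3, 4, 5, 6, 7, 8, 15, 10, 0, 12, 14, 13, 16, 11]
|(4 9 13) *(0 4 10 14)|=|(0 4 9 13 10 14)|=6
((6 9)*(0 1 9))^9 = (0 1 9 6)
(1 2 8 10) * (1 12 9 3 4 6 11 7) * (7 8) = (1 2 7)(3 4 6 11 8 10 12 9) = [0, 2, 7, 4, 6, 5, 11, 1, 10, 3, 12, 8, 9]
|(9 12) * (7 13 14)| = |(7 13 14)(9 12)| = 6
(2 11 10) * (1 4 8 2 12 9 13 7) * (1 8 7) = (1 4 7 8 2 11 10 12 9 13) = [0, 4, 11, 3, 7, 5, 6, 8, 2, 13, 12, 10, 9, 1]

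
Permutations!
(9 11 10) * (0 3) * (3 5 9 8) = (0 5 9 11 10 8 3) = [5, 1, 2, 0, 4, 9, 6, 7, 3, 11, 8, 10]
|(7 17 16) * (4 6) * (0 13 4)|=|(0 13 4 6)(7 17 16)|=12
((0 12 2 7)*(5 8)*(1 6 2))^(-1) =(0 7 2 6 1 12)(5 8)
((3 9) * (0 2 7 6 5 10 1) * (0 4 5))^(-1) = ((0 2 7 6)(1 4 5 10)(3 9))^(-1) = (0 6 7 2)(1 10 5 4)(3 9)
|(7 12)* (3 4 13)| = 6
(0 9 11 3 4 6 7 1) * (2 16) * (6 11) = (0 9 6 7 1)(2 16)(3 4 11) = [9, 0, 16, 4, 11, 5, 7, 1, 8, 6, 10, 3, 12, 13, 14, 15, 2]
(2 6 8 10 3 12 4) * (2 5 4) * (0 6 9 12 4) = (0 6 8 10 3 4 5)(2 9 12) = [6, 1, 9, 4, 5, 0, 8, 7, 10, 12, 3, 11, 2]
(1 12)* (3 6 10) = (1 12)(3 6 10) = [0, 12, 2, 6, 4, 5, 10, 7, 8, 9, 3, 11, 1]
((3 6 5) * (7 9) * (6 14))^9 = (3 14 6 5)(7 9)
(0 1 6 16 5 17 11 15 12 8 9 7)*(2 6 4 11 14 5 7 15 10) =(0 1 4 11 10 2 6 16 7)(5 17 14)(8 9 15 12) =[1, 4, 6, 3, 11, 17, 16, 0, 9, 15, 2, 10, 8, 13, 5, 12, 7, 14]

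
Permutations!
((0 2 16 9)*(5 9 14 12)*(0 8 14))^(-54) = (16)(5 9 8 14 12)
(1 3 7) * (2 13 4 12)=(1 3 7)(2 13 4 12)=[0, 3, 13, 7, 12, 5, 6, 1, 8, 9, 10, 11, 2, 4]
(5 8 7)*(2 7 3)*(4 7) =(2 4 7 5 8 3) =[0, 1, 4, 2, 7, 8, 6, 5, 3]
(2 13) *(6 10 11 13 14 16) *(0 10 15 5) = (0 10 11 13 2 14 16 6 15 5) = [10, 1, 14, 3, 4, 0, 15, 7, 8, 9, 11, 13, 12, 2, 16, 5, 6]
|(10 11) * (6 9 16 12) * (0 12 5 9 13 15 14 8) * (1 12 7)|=|(0 7 1 12 6 13 15 14 8)(5 9 16)(10 11)|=18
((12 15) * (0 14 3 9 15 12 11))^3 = ((0 14 3 9 15 11))^3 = (0 9)(3 11)(14 15)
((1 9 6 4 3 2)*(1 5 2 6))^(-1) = (1 9)(2 5)(3 4 6)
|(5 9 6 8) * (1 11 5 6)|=4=|(1 11 5 9)(6 8)|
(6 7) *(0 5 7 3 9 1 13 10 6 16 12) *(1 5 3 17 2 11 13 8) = (0 3 9 5 7 16 12)(1 8)(2 11 13 10 6 17) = [3, 8, 11, 9, 4, 7, 17, 16, 1, 5, 6, 13, 0, 10, 14, 15, 12, 2]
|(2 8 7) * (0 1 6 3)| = |(0 1 6 3)(2 8 7)| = 12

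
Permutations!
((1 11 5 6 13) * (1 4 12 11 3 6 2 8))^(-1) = ((1 3 6 13 4 12 11 5 2 8))^(-1) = (1 8 2 5 11 12 4 13 6 3)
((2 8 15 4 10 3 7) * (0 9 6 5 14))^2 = (0 6 14 9 5)(2 15 10 7 8 4 3)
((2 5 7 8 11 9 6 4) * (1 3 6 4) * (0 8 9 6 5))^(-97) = (0 11 1 5 9 2 8 6 3 7 4)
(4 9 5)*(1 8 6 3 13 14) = (1 8 6 3 13 14)(4 9 5) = [0, 8, 2, 13, 9, 4, 3, 7, 6, 5, 10, 11, 12, 14, 1]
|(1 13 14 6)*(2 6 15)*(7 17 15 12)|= |(1 13 14 12 7 17 15 2 6)|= 9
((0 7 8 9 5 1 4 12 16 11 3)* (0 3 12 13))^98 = ((0 7 8 9 5 1 4 13)(11 12 16))^98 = (0 8 5 4)(1 13 7 9)(11 16 12)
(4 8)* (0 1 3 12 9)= (0 1 3 12 9)(4 8)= [1, 3, 2, 12, 8, 5, 6, 7, 4, 0, 10, 11, 9]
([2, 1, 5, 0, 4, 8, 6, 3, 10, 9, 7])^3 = (0 8 3 5 7 2 10)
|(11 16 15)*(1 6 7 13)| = 12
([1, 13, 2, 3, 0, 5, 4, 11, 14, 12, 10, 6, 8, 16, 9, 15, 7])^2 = (0 13 7 6)(1 16 11 4)(8 9)(12 14)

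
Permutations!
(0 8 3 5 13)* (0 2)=[8, 1, 0, 5, 4, 13, 6, 7, 3, 9, 10, 11, 12, 2]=(0 8 3 5 13 2)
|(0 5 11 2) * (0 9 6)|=6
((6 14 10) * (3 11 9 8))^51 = (14)(3 8 9 11)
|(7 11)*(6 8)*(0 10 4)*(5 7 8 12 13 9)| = |(0 10 4)(5 7 11 8 6 12 13 9)| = 24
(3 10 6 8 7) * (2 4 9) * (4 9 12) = (2 9)(3 10 6 8 7)(4 12) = [0, 1, 9, 10, 12, 5, 8, 3, 7, 2, 6, 11, 4]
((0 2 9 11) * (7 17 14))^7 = (0 11 9 2)(7 17 14)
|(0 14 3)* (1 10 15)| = 3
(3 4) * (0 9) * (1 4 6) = (0 9)(1 4 3 6) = [9, 4, 2, 6, 3, 5, 1, 7, 8, 0]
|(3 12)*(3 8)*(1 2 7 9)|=12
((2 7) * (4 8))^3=((2 7)(4 8))^3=(2 7)(4 8)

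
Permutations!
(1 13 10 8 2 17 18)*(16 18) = [0, 13, 17, 3, 4, 5, 6, 7, 2, 9, 8, 11, 12, 10, 14, 15, 18, 16, 1] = (1 13 10 8 2 17 16 18)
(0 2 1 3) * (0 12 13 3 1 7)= [2, 1, 7, 12, 4, 5, 6, 0, 8, 9, 10, 11, 13, 3]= (0 2 7)(3 12 13)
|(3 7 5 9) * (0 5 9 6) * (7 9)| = |(0 5 6)(3 9)| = 6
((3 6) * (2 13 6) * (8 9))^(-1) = ((2 13 6 3)(8 9))^(-1) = (2 3 6 13)(8 9)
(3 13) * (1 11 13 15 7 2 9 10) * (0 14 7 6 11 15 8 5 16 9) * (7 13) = (0 14 13 3 8 5 16 9 10 1 15 6 11 7 2) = [14, 15, 0, 8, 4, 16, 11, 2, 5, 10, 1, 7, 12, 3, 13, 6, 9]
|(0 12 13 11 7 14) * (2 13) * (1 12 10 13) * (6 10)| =21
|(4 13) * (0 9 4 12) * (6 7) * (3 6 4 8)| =9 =|(0 9 8 3 6 7 4 13 12)|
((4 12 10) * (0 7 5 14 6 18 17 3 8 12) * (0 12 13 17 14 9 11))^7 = (0 5 11 7 9)(3 17 13 8)(4 12 10)(6 18 14)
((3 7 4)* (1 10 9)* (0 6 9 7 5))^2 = (0 9 10 4 5 6 1 7 3)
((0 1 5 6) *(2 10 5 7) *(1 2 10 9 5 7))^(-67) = ((0 2 9 5 6)(7 10))^(-67) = (0 5 2 6 9)(7 10)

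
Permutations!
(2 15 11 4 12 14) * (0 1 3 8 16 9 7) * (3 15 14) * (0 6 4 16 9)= [1, 15, 14, 8, 12, 5, 4, 6, 9, 7, 10, 16, 3, 13, 2, 11, 0]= (0 1 15 11 16)(2 14)(3 8 9 7 6 4 12)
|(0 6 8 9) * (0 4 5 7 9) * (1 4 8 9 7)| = |(0 6 9 8)(1 4 5)| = 12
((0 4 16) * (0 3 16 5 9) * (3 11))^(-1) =(0 9 5 4)(3 11 16)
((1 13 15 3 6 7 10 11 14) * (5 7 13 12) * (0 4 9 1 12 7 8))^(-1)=(0 8 5 12 14 11 10 7 1 9 4)(3 15 13 6)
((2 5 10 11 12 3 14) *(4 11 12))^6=((2 5 10 12 3 14)(4 11))^6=(14)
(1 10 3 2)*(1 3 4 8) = (1 10 4 8)(2 3) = [0, 10, 3, 2, 8, 5, 6, 7, 1, 9, 4]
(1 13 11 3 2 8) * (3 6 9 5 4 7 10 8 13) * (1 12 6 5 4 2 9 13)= (1 3 9 4 7 10 8 12 6 13 11 5 2)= [0, 3, 1, 9, 7, 2, 13, 10, 12, 4, 8, 5, 6, 11]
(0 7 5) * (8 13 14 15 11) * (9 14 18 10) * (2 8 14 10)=(0 7 5)(2 8 13 18)(9 10)(11 14 15)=[7, 1, 8, 3, 4, 0, 6, 5, 13, 10, 9, 14, 12, 18, 15, 11, 16, 17, 2]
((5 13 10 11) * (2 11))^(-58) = ((2 11 5 13 10))^(-58) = (2 5 10 11 13)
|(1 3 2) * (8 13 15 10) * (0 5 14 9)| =12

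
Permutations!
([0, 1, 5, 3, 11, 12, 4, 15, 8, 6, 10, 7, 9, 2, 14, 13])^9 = [0, 1, 13, 3, 6, 2, 9, 11, 8, 12, 10, 4, 5, 15, 14, 7]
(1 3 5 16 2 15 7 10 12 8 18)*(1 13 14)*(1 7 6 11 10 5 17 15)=(1 3 17 15 6 11 10 12 8 18 13 14 7 5 16 2)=[0, 3, 1, 17, 4, 16, 11, 5, 18, 9, 12, 10, 8, 14, 7, 6, 2, 15, 13]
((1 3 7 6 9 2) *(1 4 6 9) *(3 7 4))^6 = (1 6 4 3 2 9 7)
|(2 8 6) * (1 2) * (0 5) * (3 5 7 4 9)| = |(0 7 4 9 3 5)(1 2 8 6)| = 12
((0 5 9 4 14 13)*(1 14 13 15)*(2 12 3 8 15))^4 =(0 13 4 9 5)(1 3 14 8 2 15 12)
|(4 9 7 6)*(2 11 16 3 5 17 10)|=28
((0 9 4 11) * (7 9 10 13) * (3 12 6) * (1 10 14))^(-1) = ((0 14 1 10 13 7 9 4 11)(3 12 6))^(-1) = (0 11 4 9 7 13 10 1 14)(3 6 12)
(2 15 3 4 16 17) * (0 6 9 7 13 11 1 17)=(0 6 9 7 13 11 1 17 2 15 3 4 16)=[6, 17, 15, 4, 16, 5, 9, 13, 8, 7, 10, 1, 12, 11, 14, 3, 0, 2]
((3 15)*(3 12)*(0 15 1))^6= ((0 15 12 3 1))^6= (0 15 12 3 1)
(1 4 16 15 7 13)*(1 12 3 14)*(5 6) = [0, 4, 2, 14, 16, 6, 5, 13, 8, 9, 10, 11, 3, 12, 1, 7, 15] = (1 4 16 15 7 13 12 3 14)(5 6)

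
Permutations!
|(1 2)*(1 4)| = |(1 2 4)| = 3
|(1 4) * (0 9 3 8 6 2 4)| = 8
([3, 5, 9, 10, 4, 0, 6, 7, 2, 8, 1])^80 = [0, 1, 8, 3, 4, 5, 6, 7, 9, 2, 10]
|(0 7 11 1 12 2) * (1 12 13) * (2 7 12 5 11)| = 4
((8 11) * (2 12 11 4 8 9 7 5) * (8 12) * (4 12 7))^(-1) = ((2 8 12 11 9 4 7 5))^(-1) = (2 5 7 4 9 11 12 8)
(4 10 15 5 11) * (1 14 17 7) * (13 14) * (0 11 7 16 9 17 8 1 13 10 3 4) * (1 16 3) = [11, 10, 2, 4, 1, 7, 6, 13, 16, 17, 15, 0, 12, 14, 8, 5, 9, 3] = (0 11)(1 10 15 5 7 13 14 8 16 9 17 3 4)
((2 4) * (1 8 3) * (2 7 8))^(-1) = ((1 2 4 7 8 3))^(-1) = (1 3 8 7 4 2)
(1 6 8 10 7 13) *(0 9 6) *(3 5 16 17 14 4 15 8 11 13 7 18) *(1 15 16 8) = (0 9 6 11 13 15 1)(3 5 8 10 18)(4 16 17 14) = [9, 0, 2, 5, 16, 8, 11, 7, 10, 6, 18, 13, 12, 15, 4, 1, 17, 14, 3]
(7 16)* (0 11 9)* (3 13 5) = (0 11 9)(3 13 5)(7 16) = [11, 1, 2, 13, 4, 3, 6, 16, 8, 0, 10, 9, 12, 5, 14, 15, 7]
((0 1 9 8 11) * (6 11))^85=(0 1 9 8 6 11)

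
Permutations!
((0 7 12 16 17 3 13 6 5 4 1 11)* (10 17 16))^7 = (0 6 12 4 17 11 13 7 5 10 1 3) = ((0 7 12 10 17 3 13 6 5 4 1 11))^7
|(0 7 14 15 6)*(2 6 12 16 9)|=|(0 7 14 15 12 16 9 2 6)|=9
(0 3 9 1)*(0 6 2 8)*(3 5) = (0 5 3 9 1 6 2 8) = [5, 6, 8, 9, 4, 3, 2, 7, 0, 1]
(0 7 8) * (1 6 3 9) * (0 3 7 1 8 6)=(0 1)(3 9 8)(6 7)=[1, 0, 2, 9, 4, 5, 7, 6, 3, 8]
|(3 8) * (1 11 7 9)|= |(1 11 7 9)(3 8)|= 4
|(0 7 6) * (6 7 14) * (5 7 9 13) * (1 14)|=|(0 1 14 6)(5 7 9 13)|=4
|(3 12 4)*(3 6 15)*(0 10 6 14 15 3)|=8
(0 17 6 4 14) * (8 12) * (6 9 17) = (0 6 4 14)(8 12)(9 17) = [6, 1, 2, 3, 14, 5, 4, 7, 12, 17, 10, 11, 8, 13, 0, 15, 16, 9]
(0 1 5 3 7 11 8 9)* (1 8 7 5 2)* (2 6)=[8, 6, 1, 5, 4, 3, 2, 11, 9, 0, 10, 7]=(0 8 9)(1 6 2)(3 5)(7 11)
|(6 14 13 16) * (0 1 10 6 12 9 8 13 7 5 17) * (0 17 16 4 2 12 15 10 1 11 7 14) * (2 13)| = |(17)(0 11 7 5 16 15 10 6)(2 12 9 8)(4 13)| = 8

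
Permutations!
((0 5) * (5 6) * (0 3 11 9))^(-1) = (0 9 11 3 5 6) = ((0 6 5 3 11 9))^(-1)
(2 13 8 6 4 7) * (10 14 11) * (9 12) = (2 13 8 6 4 7)(9 12)(10 14 11) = [0, 1, 13, 3, 7, 5, 4, 2, 6, 12, 14, 10, 9, 8, 11]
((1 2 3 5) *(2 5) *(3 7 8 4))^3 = (1 5)(2 4 7 3 8)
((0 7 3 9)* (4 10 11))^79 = (0 9 3 7)(4 10 11)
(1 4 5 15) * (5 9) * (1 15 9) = [0, 4, 2, 3, 1, 9, 6, 7, 8, 5, 10, 11, 12, 13, 14, 15] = (15)(1 4)(5 9)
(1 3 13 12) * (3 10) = [0, 10, 2, 13, 4, 5, 6, 7, 8, 9, 3, 11, 1, 12] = (1 10 3 13 12)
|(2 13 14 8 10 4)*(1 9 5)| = 6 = |(1 9 5)(2 13 14 8 10 4)|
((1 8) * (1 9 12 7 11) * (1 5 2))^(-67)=((1 8 9 12 7 11 5 2))^(-67)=(1 11 9 2 7 8 5 12)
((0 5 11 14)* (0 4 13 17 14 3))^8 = ((0 5 11 3)(4 13 17 14))^8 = (17)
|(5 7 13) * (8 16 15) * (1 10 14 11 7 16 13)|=5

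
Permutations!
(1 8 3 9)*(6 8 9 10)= (1 9)(3 10 6 8)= [0, 9, 2, 10, 4, 5, 8, 7, 3, 1, 6]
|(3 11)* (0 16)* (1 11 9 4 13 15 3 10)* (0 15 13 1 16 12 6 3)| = 11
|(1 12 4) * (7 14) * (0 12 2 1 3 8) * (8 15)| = 6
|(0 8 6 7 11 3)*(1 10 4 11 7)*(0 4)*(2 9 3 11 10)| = 9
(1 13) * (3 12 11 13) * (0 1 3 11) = (0 1 11 13 3 12) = [1, 11, 2, 12, 4, 5, 6, 7, 8, 9, 10, 13, 0, 3]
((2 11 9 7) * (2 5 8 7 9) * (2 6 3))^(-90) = (2 6)(3 11)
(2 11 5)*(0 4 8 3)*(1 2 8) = [4, 2, 11, 0, 1, 8, 6, 7, 3, 9, 10, 5] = (0 4 1 2 11 5 8 3)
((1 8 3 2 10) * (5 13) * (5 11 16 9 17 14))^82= (1 3 10 8 2)(5 17 16 13 14 9 11)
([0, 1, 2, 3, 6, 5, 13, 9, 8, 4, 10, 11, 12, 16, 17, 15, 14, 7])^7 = [0, 1, 2, 3, 9, 5, 4, 17, 8, 7, 10, 11, 12, 6, 16, 15, 13, 14]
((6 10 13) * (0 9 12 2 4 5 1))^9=((0 9 12 2 4 5 1)(6 10 13))^9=(13)(0 12 4 1 9 2 5)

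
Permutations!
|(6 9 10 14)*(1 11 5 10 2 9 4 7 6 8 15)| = 42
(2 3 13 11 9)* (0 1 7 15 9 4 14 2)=[1, 7, 3, 13, 14, 5, 6, 15, 8, 0, 10, 4, 12, 11, 2, 9]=(0 1 7 15 9)(2 3 13 11 4 14)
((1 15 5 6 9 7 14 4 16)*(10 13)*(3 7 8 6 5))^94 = (1 7 16 3 4 15 14)(6 9 8)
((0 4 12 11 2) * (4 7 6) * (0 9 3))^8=((0 7 6 4 12 11 2 9 3))^8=(0 3 9 2 11 12 4 6 7)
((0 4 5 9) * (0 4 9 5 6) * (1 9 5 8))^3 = (0 1 6 8 4 5 9)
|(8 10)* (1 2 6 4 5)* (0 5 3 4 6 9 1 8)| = |(0 5 8 10)(1 2 9)(3 4)| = 12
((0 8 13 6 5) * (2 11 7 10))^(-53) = ((0 8 13 6 5)(2 11 7 10))^(-53) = (0 13 5 8 6)(2 10 7 11)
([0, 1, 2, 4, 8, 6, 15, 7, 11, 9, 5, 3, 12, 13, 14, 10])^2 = (3 8)(4 11)(5 15)(6 10)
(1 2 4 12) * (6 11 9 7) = (1 2 4 12)(6 11 9 7) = [0, 2, 4, 3, 12, 5, 11, 6, 8, 7, 10, 9, 1]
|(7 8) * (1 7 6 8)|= |(1 7)(6 8)|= 2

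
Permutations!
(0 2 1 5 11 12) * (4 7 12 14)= (0 2 1 5 11 14 4 7 12)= [2, 5, 1, 3, 7, 11, 6, 12, 8, 9, 10, 14, 0, 13, 4]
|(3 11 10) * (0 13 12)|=|(0 13 12)(3 11 10)|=3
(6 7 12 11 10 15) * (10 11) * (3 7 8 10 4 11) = (3 7 12 4 11)(6 8 10 15) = [0, 1, 2, 7, 11, 5, 8, 12, 10, 9, 15, 3, 4, 13, 14, 6]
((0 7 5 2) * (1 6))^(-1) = ((0 7 5 2)(1 6))^(-1) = (0 2 5 7)(1 6)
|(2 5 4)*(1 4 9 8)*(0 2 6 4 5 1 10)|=14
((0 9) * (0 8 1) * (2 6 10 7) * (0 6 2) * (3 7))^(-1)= ((0 9 8 1 6 10 3 7))^(-1)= (0 7 3 10 6 1 8 9)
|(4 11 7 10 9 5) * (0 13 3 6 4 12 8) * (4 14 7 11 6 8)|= |(0 13 3 8)(4 6 14 7 10 9 5 12)|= 8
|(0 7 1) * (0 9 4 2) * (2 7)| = |(0 2)(1 9 4 7)| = 4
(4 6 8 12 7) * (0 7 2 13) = (0 7 4 6 8 12 2 13) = [7, 1, 13, 3, 6, 5, 8, 4, 12, 9, 10, 11, 2, 0]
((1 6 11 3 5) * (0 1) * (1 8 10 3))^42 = ((0 8 10 3 5)(1 6 11))^42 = (11)(0 10 5 8 3)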